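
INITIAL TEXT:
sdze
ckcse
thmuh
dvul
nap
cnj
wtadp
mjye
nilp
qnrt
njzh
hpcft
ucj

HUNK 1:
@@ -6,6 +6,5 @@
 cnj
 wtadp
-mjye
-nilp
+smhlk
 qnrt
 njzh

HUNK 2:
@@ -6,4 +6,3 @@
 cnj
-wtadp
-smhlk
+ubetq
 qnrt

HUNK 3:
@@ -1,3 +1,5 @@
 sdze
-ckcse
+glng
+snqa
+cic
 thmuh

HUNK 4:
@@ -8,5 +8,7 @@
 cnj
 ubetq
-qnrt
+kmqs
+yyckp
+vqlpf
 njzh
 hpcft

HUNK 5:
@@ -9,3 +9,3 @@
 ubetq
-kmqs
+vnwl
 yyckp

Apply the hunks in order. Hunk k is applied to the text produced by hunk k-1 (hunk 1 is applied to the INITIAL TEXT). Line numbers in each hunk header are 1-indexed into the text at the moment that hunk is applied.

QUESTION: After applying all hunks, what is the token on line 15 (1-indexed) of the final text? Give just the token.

Hunk 1: at line 6 remove [mjye,nilp] add [smhlk] -> 12 lines: sdze ckcse thmuh dvul nap cnj wtadp smhlk qnrt njzh hpcft ucj
Hunk 2: at line 6 remove [wtadp,smhlk] add [ubetq] -> 11 lines: sdze ckcse thmuh dvul nap cnj ubetq qnrt njzh hpcft ucj
Hunk 3: at line 1 remove [ckcse] add [glng,snqa,cic] -> 13 lines: sdze glng snqa cic thmuh dvul nap cnj ubetq qnrt njzh hpcft ucj
Hunk 4: at line 8 remove [qnrt] add [kmqs,yyckp,vqlpf] -> 15 lines: sdze glng snqa cic thmuh dvul nap cnj ubetq kmqs yyckp vqlpf njzh hpcft ucj
Hunk 5: at line 9 remove [kmqs] add [vnwl] -> 15 lines: sdze glng snqa cic thmuh dvul nap cnj ubetq vnwl yyckp vqlpf njzh hpcft ucj
Final line 15: ucj

Answer: ucj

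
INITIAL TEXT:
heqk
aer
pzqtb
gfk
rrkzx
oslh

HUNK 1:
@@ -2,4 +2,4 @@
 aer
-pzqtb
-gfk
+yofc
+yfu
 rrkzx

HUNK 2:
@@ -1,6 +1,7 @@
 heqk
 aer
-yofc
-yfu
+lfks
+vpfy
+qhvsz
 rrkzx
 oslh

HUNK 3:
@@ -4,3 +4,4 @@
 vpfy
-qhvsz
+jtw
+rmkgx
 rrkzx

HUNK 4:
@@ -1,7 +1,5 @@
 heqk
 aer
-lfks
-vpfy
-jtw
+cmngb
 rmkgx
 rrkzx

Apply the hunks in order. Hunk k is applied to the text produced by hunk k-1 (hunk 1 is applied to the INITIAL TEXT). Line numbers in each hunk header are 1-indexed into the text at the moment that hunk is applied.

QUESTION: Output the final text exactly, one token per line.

Hunk 1: at line 2 remove [pzqtb,gfk] add [yofc,yfu] -> 6 lines: heqk aer yofc yfu rrkzx oslh
Hunk 2: at line 1 remove [yofc,yfu] add [lfks,vpfy,qhvsz] -> 7 lines: heqk aer lfks vpfy qhvsz rrkzx oslh
Hunk 3: at line 4 remove [qhvsz] add [jtw,rmkgx] -> 8 lines: heqk aer lfks vpfy jtw rmkgx rrkzx oslh
Hunk 4: at line 1 remove [lfks,vpfy,jtw] add [cmngb] -> 6 lines: heqk aer cmngb rmkgx rrkzx oslh

Answer: heqk
aer
cmngb
rmkgx
rrkzx
oslh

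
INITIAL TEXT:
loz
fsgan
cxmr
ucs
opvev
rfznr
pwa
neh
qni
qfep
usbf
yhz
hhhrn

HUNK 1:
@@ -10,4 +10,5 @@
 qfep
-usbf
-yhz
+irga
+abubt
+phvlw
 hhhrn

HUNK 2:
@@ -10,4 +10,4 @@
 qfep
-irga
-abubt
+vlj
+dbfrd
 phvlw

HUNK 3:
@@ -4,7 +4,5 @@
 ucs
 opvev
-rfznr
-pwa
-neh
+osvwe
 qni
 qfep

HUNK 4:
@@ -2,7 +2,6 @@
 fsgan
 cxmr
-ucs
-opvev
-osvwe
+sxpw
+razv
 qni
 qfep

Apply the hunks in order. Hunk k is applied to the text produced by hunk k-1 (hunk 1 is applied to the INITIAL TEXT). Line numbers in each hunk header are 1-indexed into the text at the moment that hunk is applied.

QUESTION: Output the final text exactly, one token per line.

Answer: loz
fsgan
cxmr
sxpw
razv
qni
qfep
vlj
dbfrd
phvlw
hhhrn

Derivation:
Hunk 1: at line 10 remove [usbf,yhz] add [irga,abubt,phvlw] -> 14 lines: loz fsgan cxmr ucs opvev rfznr pwa neh qni qfep irga abubt phvlw hhhrn
Hunk 2: at line 10 remove [irga,abubt] add [vlj,dbfrd] -> 14 lines: loz fsgan cxmr ucs opvev rfznr pwa neh qni qfep vlj dbfrd phvlw hhhrn
Hunk 3: at line 4 remove [rfznr,pwa,neh] add [osvwe] -> 12 lines: loz fsgan cxmr ucs opvev osvwe qni qfep vlj dbfrd phvlw hhhrn
Hunk 4: at line 2 remove [ucs,opvev,osvwe] add [sxpw,razv] -> 11 lines: loz fsgan cxmr sxpw razv qni qfep vlj dbfrd phvlw hhhrn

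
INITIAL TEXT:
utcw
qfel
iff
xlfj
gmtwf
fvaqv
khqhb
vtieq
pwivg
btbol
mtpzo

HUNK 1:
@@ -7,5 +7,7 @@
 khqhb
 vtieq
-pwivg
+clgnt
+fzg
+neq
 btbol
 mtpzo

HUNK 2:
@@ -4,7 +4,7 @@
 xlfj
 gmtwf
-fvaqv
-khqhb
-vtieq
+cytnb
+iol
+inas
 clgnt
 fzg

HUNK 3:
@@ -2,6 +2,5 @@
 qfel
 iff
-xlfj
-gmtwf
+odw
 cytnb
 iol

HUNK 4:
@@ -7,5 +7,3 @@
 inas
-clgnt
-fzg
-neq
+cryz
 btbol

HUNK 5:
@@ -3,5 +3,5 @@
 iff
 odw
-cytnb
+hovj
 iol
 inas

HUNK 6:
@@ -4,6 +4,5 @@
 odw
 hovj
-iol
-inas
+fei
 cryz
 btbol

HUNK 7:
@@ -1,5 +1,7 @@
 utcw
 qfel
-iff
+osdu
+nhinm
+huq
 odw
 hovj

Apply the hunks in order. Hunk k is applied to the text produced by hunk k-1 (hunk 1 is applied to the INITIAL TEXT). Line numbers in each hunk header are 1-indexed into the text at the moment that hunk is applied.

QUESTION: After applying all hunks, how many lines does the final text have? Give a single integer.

Hunk 1: at line 7 remove [pwivg] add [clgnt,fzg,neq] -> 13 lines: utcw qfel iff xlfj gmtwf fvaqv khqhb vtieq clgnt fzg neq btbol mtpzo
Hunk 2: at line 4 remove [fvaqv,khqhb,vtieq] add [cytnb,iol,inas] -> 13 lines: utcw qfel iff xlfj gmtwf cytnb iol inas clgnt fzg neq btbol mtpzo
Hunk 3: at line 2 remove [xlfj,gmtwf] add [odw] -> 12 lines: utcw qfel iff odw cytnb iol inas clgnt fzg neq btbol mtpzo
Hunk 4: at line 7 remove [clgnt,fzg,neq] add [cryz] -> 10 lines: utcw qfel iff odw cytnb iol inas cryz btbol mtpzo
Hunk 5: at line 3 remove [cytnb] add [hovj] -> 10 lines: utcw qfel iff odw hovj iol inas cryz btbol mtpzo
Hunk 6: at line 4 remove [iol,inas] add [fei] -> 9 lines: utcw qfel iff odw hovj fei cryz btbol mtpzo
Hunk 7: at line 1 remove [iff] add [osdu,nhinm,huq] -> 11 lines: utcw qfel osdu nhinm huq odw hovj fei cryz btbol mtpzo
Final line count: 11

Answer: 11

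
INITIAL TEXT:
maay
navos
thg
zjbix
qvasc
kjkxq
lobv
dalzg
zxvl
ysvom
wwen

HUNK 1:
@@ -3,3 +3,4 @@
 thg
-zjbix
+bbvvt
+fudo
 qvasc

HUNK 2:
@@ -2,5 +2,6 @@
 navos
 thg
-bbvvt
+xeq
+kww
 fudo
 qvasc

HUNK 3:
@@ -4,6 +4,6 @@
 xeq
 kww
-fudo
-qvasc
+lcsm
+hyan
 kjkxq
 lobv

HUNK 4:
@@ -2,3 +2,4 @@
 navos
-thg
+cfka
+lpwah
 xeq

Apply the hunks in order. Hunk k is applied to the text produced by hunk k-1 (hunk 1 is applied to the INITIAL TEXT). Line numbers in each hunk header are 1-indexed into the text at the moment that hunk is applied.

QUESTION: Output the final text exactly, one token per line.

Answer: maay
navos
cfka
lpwah
xeq
kww
lcsm
hyan
kjkxq
lobv
dalzg
zxvl
ysvom
wwen

Derivation:
Hunk 1: at line 3 remove [zjbix] add [bbvvt,fudo] -> 12 lines: maay navos thg bbvvt fudo qvasc kjkxq lobv dalzg zxvl ysvom wwen
Hunk 2: at line 2 remove [bbvvt] add [xeq,kww] -> 13 lines: maay navos thg xeq kww fudo qvasc kjkxq lobv dalzg zxvl ysvom wwen
Hunk 3: at line 4 remove [fudo,qvasc] add [lcsm,hyan] -> 13 lines: maay navos thg xeq kww lcsm hyan kjkxq lobv dalzg zxvl ysvom wwen
Hunk 4: at line 2 remove [thg] add [cfka,lpwah] -> 14 lines: maay navos cfka lpwah xeq kww lcsm hyan kjkxq lobv dalzg zxvl ysvom wwen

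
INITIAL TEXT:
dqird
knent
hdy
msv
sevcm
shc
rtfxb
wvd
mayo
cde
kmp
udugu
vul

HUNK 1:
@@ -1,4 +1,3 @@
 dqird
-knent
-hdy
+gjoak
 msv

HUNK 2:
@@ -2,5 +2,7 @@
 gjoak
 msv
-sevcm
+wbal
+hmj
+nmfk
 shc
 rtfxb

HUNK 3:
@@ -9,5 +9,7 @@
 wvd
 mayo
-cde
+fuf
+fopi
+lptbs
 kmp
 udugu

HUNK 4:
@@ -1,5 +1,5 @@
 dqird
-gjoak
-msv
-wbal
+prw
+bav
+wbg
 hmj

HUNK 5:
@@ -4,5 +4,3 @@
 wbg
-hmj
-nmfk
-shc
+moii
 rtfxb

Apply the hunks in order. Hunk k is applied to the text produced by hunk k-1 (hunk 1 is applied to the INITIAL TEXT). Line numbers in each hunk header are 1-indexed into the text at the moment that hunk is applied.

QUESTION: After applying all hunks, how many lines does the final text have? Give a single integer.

Hunk 1: at line 1 remove [knent,hdy] add [gjoak] -> 12 lines: dqird gjoak msv sevcm shc rtfxb wvd mayo cde kmp udugu vul
Hunk 2: at line 2 remove [sevcm] add [wbal,hmj,nmfk] -> 14 lines: dqird gjoak msv wbal hmj nmfk shc rtfxb wvd mayo cde kmp udugu vul
Hunk 3: at line 9 remove [cde] add [fuf,fopi,lptbs] -> 16 lines: dqird gjoak msv wbal hmj nmfk shc rtfxb wvd mayo fuf fopi lptbs kmp udugu vul
Hunk 4: at line 1 remove [gjoak,msv,wbal] add [prw,bav,wbg] -> 16 lines: dqird prw bav wbg hmj nmfk shc rtfxb wvd mayo fuf fopi lptbs kmp udugu vul
Hunk 5: at line 4 remove [hmj,nmfk,shc] add [moii] -> 14 lines: dqird prw bav wbg moii rtfxb wvd mayo fuf fopi lptbs kmp udugu vul
Final line count: 14

Answer: 14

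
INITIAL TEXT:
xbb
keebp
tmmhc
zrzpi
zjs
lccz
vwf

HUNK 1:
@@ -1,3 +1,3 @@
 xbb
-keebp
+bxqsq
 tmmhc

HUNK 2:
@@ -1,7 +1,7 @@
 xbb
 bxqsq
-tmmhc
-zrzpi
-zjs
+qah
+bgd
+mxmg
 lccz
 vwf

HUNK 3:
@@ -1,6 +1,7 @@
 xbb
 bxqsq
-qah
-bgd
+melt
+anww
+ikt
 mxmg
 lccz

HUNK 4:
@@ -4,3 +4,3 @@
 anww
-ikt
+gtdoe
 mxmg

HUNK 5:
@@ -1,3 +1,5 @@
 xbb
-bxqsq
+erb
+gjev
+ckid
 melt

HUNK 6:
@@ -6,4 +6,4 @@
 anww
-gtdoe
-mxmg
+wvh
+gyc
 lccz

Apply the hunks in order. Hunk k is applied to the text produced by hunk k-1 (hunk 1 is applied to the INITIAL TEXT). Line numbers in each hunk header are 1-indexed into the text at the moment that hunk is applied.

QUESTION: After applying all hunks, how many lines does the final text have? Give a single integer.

Answer: 10

Derivation:
Hunk 1: at line 1 remove [keebp] add [bxqsq] -> 7 lines: xbb bxqsq tmmhc zrzpi zjs lccz vwf
Hunk 2: at line 1 remove [tmmhc,zrzpi,zjs] add [qah,bgd,mxmg] -> 7 lines: xbb bxqsq qah bgd mxmg lccz vwf
Hunk 3: at line 1 remove [qah,bgd] add [melt,anww,ikt] -> 8 lines: xbb bxqsq melt anww ikt mxmg lccz vwf
Hunk 4: at line 4 remove [ikt] add [gtdoe] -> 8 lines: xbb bxqsq melt anww gtdoe mxmg lccz vwf
Hunk 5: at line 1 remove [bxqsq] add [erb,gjev,ckid] -> 10 lines: xbb erb gjev ckid melt anww gtdoe mxmg lccz vwf
Hunk 6: at line 6 remove [gtdoe,mxmg] add [wvh,gyc] -> 10 lines: xbb erb gjev ckid melt anww wvh gyc lccz vwf
Final line count: 10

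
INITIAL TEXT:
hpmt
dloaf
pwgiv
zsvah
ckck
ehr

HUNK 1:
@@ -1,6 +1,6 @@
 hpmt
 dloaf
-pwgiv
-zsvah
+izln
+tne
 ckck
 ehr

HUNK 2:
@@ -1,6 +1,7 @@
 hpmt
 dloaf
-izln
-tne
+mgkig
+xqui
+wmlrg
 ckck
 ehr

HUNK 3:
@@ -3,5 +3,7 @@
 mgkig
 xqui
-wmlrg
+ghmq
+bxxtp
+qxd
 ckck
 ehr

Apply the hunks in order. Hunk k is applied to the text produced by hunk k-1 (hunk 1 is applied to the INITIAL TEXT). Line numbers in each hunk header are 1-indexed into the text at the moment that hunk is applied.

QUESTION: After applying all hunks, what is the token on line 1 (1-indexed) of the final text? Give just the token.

Answer: hpmt

Derivation:
Hunk 1: at line 1 remove [pwgiv,zsvah] add [izln,tne] -> 6 lines: hpmt dloaf izln tne ckck ehr
Hunk 2: at line 1 remove [izln,tne] add [mgkig,xqui,wmlrg] -> 7 lines: hpmt dloaf mgkig xqui wmlrg ckck ehr
Hunk 3: at line 3 remove [wmlrg] add [ghmq,bxxtp,qxd] -> 9 lines: hpmt dloaf mgkig xqui ghmq bxxtp qxd ckck ehr
Final line 1: hpmt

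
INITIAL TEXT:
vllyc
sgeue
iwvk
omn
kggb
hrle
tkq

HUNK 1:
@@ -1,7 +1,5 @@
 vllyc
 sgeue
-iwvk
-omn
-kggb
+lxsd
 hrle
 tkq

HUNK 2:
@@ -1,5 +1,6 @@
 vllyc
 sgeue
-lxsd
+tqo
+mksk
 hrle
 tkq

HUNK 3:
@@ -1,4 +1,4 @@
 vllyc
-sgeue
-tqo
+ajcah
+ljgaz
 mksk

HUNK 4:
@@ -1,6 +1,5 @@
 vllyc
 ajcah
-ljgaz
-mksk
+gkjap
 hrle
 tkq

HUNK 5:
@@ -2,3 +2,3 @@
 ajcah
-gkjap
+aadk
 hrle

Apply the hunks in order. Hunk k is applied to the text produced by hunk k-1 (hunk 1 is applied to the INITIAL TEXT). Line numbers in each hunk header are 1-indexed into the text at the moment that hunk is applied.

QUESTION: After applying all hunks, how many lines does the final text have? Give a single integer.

Hunk 1: at line 1 remove [iwvk,omn,kggb] add [lxsd] -> 5 lines: vllyc sgeue lxsd hrle tkq
Hunk 2: at line 1 remove [lxsd] add [tqo,mksk] -> 6 lines: vllyc sgeue tqo mksk hrle tkq
Hunk 3: at line 1 remove [sgeue,tqo] add [ajcah,ljgaz] -> 6 lines: vllyc ajcah ljgaz mksk hrle tkq
Hunk 4: at line 1 remove [ljgaz,mksk] add [gkjap] -> 5 lines: vllyc ajcah gkjap hrle tkq
Hunk 5: at line 2 remove [gkjap] add [aadk] -> 5 lines: vllyc ajcah aadk hrle tkq
Final line count: 5

Answer: 5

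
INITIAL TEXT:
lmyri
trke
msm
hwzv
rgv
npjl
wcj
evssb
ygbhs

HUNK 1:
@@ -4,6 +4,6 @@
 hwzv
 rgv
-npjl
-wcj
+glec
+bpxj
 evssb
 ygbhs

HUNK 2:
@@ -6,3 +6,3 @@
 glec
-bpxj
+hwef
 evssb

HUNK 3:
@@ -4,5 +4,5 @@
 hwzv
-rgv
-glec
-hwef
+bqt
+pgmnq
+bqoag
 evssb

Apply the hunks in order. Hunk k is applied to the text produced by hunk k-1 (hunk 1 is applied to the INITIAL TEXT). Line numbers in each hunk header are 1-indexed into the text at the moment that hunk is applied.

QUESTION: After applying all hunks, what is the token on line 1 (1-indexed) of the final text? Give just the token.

Hunk 1: at line 4 remove [npjl,wcj] add [glec,bpxj] -> 9 lines: lmyri trke msm hwzv rgv glec bpxj evssb ygbhs
Hunk 2: at line 6 remove [bpxj] add [hwef] -> 9 lines: lmyri trke msm hwzv rgv glec hwef evssb ygbhs
Hunk 3: at line 4 remove [rgv,glec,hwef] add [bqt,pgmnq,bqoag] -> 9 lines: lmyri trke msm hwzv bqt pgmnq bqoag evssb ygbhs
Final line 1: lmyri

Answer: lmyri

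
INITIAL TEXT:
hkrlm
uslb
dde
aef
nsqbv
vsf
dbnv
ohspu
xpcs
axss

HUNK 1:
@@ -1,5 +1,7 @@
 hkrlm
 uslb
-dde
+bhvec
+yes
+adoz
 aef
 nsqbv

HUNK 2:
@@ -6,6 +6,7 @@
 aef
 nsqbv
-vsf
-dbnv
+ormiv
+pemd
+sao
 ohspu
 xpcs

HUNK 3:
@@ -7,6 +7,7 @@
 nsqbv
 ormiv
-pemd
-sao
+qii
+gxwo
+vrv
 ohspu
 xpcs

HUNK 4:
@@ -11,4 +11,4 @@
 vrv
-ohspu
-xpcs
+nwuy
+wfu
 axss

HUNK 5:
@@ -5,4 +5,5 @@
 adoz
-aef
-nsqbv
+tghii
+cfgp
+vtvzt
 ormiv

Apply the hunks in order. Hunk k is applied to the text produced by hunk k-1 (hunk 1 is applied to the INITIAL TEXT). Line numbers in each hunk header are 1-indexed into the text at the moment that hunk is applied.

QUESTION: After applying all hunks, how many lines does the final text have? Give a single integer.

Answer: 15

Derivation:
Hunk 1: at line 1 remove [dde] add [bhvec,yes,adoz] -> 12 lines: hkrlm uslb bhvec yes adoz aef nsqbv vsf dbnv ohspu xpcs axss
Hunk 2: at line 6 remove [vsf,dbnv] add [ormiv,pemd,sao] -> 13 lines: hkrlm uslb bhvec yes adoz aef nsqbv ormiv pemd sao ohspu xpcs axss
Hunk 3: at line 7 remove [pemd,sao] add [qii,gxwo,vrv] -> 14 lines: hkrlm uslb bhvec yes adoz aef nsqbv ormiv qii gxwo vrv ohspu xpcs axss
Hunk 4: at line 11 remove [ohspu,xpcs] add [nwuy,wfu] -> 14 lines: hkrlm uslb bhvec yes adoz aef nsqbv ormiv qii gxwo vrv nwuy wfu axss
Hunk 5: at line 5 remove [aef,nsqbv] add [tghii,cfgp,vtvzt] -> 15 lines: hkrlm uslb bhvec yes adoz tghii cfgp vtvzt ormiv qii gxwo vrv nwuy wfu axss
Final line count: 15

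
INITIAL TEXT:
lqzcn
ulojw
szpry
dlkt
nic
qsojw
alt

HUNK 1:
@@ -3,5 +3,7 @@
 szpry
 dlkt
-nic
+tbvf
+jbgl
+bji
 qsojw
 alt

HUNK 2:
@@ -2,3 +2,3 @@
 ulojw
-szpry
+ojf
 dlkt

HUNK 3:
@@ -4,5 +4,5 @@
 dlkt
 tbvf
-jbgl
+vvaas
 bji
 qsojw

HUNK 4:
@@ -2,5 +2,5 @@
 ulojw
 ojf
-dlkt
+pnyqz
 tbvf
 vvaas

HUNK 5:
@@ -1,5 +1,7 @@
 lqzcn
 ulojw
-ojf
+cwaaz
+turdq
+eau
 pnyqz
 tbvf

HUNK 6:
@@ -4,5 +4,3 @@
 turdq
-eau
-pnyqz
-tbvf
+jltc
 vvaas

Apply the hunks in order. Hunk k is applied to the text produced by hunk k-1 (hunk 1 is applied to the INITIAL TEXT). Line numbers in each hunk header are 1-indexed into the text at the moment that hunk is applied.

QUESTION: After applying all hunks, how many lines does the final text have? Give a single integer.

Hunk 1: at line 3 remove [nic] add [tbvf,jbgl,bji] -> 9 lines: lqzcn ulojw szpry dlkt tbvf jbgl bji qsojw alt
Hunk 2: at line 2 remove [szpry] add [ojf] -> 9 lines: lqzcn ulojw ojf dlkt tbvf jbgl bji qsojw alt
Hunk 3: at line 4 remove [jbgl] add [vvaas] -> 9 lines: lqzcn ulojw ojf dlkt tbvf vvaas bji qsojw alt
Hunk 4: at line 2 remove [dlkt] add [pnyqz] -> 9 lines: lqzcn ulojw ojf pnyqz tbvf vvaas bji qsojw alt
Hunk 5: at line 1 remove [ojf] add [cwaaz,turdq,eau] -> 11 lines: lqzcn ulojw cwaaz turdq eau pnyqz tbvf vvaas bji qsojw alt
Hunk 6: at line 4 remove [eau,pnyqz,tbvf] add [jltc] -> 9 lines: lqzcn ulojw cwaaz turdq jltc vvaas bji qsojw alt
Final line count: 9

Answer: 9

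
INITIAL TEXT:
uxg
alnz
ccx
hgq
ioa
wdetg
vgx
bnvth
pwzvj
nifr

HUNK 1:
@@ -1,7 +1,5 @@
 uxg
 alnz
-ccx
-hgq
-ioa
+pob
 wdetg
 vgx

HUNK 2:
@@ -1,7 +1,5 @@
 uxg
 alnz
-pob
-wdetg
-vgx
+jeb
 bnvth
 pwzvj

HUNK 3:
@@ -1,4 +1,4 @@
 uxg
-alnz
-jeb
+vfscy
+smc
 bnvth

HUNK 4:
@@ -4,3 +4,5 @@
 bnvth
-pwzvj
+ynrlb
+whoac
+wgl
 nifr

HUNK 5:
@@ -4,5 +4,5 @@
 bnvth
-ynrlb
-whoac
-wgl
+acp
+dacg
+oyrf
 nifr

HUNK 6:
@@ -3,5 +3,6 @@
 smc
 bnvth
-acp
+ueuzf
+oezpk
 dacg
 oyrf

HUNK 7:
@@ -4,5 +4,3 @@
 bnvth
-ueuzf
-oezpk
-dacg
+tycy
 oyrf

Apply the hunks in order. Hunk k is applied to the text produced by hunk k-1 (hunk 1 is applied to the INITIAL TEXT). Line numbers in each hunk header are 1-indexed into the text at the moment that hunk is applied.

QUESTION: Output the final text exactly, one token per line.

Answer: uxg
vfscy
smc
bnvth
tycy
oyrf
nifr

Derivation:
Hunk 1: at line 1 remove [ccx,hgq,ioa] add [pob] -> 8 lines: uxg alnz pob wdetg vgx bnvth pwzvj nifr
Hunk 2: at line 1 remove [pob,wdetg,vgx] add [jeb] -> 6 lines: uxg alnz jeb bnvth pwzvj nifr
Hunk 3: at line 1 remove [alnz,jeb] add [vfscy,smc] -> 6 lines: uxg vfscy smc bnvth pwzvj nifr
Hunk 4: at line 4 remove [pwzvj] add [ynrlb,whoac,wgl] -> 8 lines: uxg vfscy smc bnvth ynrlb whoac wgl nifr
Hunk 5: at line 4 remove [ynrlb,whoac,wgl] add [acp,dacg,oyrf] -> 8 lines: uxg vfscy smc bnvth acp dacg oyrf nifr
Hunk 6: at line 3 remove [acp] add [ueuzf,oezpk] -> 9 lines: uxg vfscy smc bnvth ueuzf oezpk dacg oyrf nifr
Hunk 7: at line 4 remove [ueuzf,oezpk,dacg] add [tycy] -> 7 lines: uxg vfscy smc bnvth tycy oyrf nifr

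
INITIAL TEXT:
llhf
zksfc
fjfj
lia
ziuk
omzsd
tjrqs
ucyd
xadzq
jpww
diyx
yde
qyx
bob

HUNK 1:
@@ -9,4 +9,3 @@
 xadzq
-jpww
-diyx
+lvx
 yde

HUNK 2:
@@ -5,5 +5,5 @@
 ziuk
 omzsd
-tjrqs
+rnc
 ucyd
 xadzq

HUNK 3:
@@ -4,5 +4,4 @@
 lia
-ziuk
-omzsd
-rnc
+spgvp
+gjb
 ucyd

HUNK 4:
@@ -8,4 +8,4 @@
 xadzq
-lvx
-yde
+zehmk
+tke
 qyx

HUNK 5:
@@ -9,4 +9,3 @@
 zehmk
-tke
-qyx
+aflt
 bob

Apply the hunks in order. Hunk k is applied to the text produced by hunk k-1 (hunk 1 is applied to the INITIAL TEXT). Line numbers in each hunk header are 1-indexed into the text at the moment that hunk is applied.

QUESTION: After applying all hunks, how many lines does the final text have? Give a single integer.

Answer: 11

Derivation:
Hunk 1: at line 9 remove [jpww,diyx] add [lvx] -> 13 lines: llhf zksfc fjfj lia ziuk omzsd tjrqs ucyd xadzq lvx yde qyx bob
Hunk 2: at line 5 remove [tjrqs] add [rnc] -> 13 lines: llhf zksfc fjfj lia ziuk omzsd rnc ucyd xadzq lvx yde qyx bob
Hunk 3: at line 4 remove [ziuk,omzsd,rnc] add [spgvp,gjb] -> 12 lines: llhf zksfc fjfj lia spgvp gjb ucyd xadzq lvx yde qyx bob
Hunk 4: at line 8 remove [lvx,yde] add [zehmk,tke] -> 12 lines: llhf zksfc fjfj lia spgvp gjb ucyd xadzq zehmk tke qyx bob
Hunk 5: at line 9 remove [tke,qyx] add [aflt] -> 11 lines: llhf zksfc fjfj lia spgvp gjb ucyd xadzq zehmk aflt bob
Final line count: 11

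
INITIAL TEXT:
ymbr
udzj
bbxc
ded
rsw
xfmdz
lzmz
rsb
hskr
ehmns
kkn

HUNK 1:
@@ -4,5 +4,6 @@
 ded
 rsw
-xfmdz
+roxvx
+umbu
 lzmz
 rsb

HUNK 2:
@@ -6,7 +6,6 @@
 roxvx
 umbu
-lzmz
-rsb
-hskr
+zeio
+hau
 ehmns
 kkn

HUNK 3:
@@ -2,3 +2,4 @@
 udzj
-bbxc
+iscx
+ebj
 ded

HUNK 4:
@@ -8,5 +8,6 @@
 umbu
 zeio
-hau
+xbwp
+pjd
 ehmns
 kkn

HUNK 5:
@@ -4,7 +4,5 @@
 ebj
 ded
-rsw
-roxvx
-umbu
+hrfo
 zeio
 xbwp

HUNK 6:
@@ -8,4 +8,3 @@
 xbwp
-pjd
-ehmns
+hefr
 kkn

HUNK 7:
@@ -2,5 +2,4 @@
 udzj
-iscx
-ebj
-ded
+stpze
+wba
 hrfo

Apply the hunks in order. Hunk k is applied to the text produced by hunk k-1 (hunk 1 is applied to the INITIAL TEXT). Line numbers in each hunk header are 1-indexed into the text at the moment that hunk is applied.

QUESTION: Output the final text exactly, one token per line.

Hunk 1: at line 4 remove [xfmdz] add [roxvx,umbu] -> 12 lines: ymbr udzj bbxc ded rsw roxvx umbu lzmz rsb hskr ehmns kkn
Hunk 2: at line 6 remove [lzmz,rsb,hskr] add [zeio,hau] -> 11 lines: ymbr udzj bbxc ded rsw roxvx umbu zeio hau ehmns kkn
Hunk 3: at line 2 remove [bbxc] add [iscx,ebj] -> 12 lines: ymbr udzj iscx ebj ded rsw roxvx umbu zeio hau ehmns kkn
Hunk 4: at line 8 remove [hau] add [xbwp,pjd] -> 13 lines: ymbr udzj iscx ebj ded rsw roxvx umbu zeio xbwp pjd ehmns kkn
Hunk 5: at line 4 remove [rsw,roxvx,umbu] add [hrfo] -> 11 lines: ymbr udzj iscx ebj ded hrfo zeio xbwp pjd ehmns kkn
Hunk 6: at line 8 remove [pjd,ehmns] add [hefr] -> 10 lines: ymbr udzj iscx ebj ded hrfo zeio xbwp hefr kkn
Hunk 7: at line 2 remove [iscx,ebj,ded] add [stpze,wba] -> 9 lines: ymbr udzj stpze wba hrfo zeio xbwp hefr kkn

Answer: ymbr
udzj
stpze
wba
hrfo
zeio
xbwp
hefr
kkn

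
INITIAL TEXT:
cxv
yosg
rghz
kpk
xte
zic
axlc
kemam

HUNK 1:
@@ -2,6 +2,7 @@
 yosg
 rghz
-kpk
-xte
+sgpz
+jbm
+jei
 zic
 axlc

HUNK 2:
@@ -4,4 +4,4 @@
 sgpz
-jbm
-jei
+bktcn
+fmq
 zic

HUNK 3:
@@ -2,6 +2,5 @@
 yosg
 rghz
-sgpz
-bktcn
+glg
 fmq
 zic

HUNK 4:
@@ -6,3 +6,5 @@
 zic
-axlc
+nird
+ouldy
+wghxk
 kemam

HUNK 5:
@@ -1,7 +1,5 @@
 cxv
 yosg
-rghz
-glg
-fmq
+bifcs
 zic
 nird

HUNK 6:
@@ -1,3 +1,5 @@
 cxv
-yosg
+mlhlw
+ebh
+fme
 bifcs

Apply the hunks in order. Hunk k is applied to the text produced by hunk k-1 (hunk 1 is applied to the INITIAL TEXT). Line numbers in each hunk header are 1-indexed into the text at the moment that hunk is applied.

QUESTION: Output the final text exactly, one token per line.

Answer: cxv
mlhlw
ebh
fme
bifcs
zic
nird
ouldy
wghxk
kemam

Derivation:
Hunk 1: at line 2 remove [kpk,xte] add [sgpz,jbm,jei] -> 9 lines: cxv yosg rghz sgpz jbm jei zic axlc kemam
Hunk 2: at line 4 remove [jbm,jei] add [bktcn,fmq] -> 9 lines: cxv yosg rghz sgpz bktcn fmq zic axlc kemam
Hunk 3: at line 2 remove [sgpz,bktcn] add [glg] -> 8 lines: cxv yosg rghz glg fmq zic axlc kemam
Hunk 4: at line 6 remove [axlc] add [nird,ouldy,wghxk] -> 10 lines: cxv yosg rghz glg fmq zic nird ouldy wghxk kemam
Hunk 5: at line 1 remove [rghz,glg,fmq] add [bifcs] -> 8 lines: cxv yosg bifcs zic nird ouldy wghxk kemam
Hunk 6: at line 1 remove [yosg] add [mlhlw,ebh,fme] -> 10 lines: cxv mlhlw ebh fme bifcs zic nird ouldy wghxk kemam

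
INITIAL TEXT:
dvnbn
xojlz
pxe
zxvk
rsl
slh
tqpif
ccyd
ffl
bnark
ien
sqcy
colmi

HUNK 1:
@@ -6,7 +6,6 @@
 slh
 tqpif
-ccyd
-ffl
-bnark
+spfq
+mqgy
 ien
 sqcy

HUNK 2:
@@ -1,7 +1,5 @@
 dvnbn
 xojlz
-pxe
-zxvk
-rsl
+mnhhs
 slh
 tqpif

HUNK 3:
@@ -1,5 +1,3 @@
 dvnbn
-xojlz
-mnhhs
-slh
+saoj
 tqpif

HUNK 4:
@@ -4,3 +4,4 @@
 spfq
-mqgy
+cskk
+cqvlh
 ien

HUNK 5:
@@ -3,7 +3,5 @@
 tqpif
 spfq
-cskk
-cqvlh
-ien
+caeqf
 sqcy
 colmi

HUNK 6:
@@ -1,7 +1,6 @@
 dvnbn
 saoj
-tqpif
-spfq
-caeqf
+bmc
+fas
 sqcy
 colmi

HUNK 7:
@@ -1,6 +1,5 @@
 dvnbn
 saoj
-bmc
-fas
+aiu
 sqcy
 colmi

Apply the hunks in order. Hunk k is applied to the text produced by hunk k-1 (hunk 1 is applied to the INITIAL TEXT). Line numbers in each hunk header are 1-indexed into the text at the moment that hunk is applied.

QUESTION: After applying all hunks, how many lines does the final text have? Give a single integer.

Hunk 1: at line 6 remove [ccyd,ffl,bnark] add [spfq,mqgy] -> 12 lines: dvnbn xojlz pxe zxvk rsl slh tqpif spfq mqgy ien sqcy colmi
Hunk 2: at line 1 remove [pxe,zxvk,rsl] add [mnhhs] -> 10 lines: dvnbn xojlz mnhhs slh tqpif spfq mqgy ien sqcy colmi
Hunk 3: at line 1 remove [xojlz,mnhhs,slh] add [saoj] -> 8 lines: dvnbn saoj tqpif spfq mqgy ien sqcy colmi
Hunk 4: at line 4 remove [mqgy] add [cskk,cqvlh] -> 9 lines: dvnbn saoj tqpif spfq cskk cqvlh ien sqcy colmi
Hunk 5: at line 3 remove [cskk,cqvlh,ien] add [caeqf] -> 7 lines: dvnbn saoj tqpif spfq caeqf sqcy colmi
Hunk 6: at line 1 remove [tqpif,spfq,caeqf] add [bmc,fas] -> 6 lines: dvnbn saoj bmc fas sqcy colmi
Hunk 7: at line 1 remove [bmc,fas] add [aiu] -> 5 lines: dvnbn saoj aiu sqcy colmi
Final line count: 5

Answer: 5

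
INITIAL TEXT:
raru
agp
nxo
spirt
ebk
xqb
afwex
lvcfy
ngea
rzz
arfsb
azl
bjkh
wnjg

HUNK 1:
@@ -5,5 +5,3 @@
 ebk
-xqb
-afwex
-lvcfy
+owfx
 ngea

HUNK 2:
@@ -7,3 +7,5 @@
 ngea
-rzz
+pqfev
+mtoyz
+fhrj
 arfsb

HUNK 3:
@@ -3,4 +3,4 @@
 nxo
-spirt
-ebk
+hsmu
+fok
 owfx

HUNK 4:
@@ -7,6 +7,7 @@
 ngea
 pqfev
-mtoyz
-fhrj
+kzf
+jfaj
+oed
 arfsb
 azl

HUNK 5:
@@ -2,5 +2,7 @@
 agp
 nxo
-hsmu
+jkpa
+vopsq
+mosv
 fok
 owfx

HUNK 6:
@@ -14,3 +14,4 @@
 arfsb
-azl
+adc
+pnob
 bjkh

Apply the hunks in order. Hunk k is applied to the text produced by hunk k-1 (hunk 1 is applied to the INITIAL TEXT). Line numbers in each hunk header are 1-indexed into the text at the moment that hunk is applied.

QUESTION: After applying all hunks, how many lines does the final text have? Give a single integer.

Answer: 18

Derivation:
Hunk 1: at line 5 remove [xqb,afwex,lvcfy] add [owfx] -> 12 lines: raru agp nxo spirt ebk owfx ngea rzz arfsb azl bjkh wnjg
Hunk 2: at line 7 remove [rzz] add [pqfev,mtoyz,fhrj] -> 14 lines: raru agp nxo spirt ebk owfx ngea pqfev mtoyz fhrj arfsb azl bjkh wnjg
Hunk 3: at line 3 remove [spirt,ebk] add [hsmu,fok] -> 14 lines: raru agp nxo hsmu fok owfx ngea pqfev mtoyz fhrj arfsb azl bjkh wnjg
Hunk 4: at line 7 remove [mtoyz,fhrj] add [kzf,jfaj,oed] -> 15 lines: raru agp nxo hsmu fok owfx ngea pqfev kzf jfaj oed arfsb azl bjkh wnjg
Hunk 5: at line 2 remove [hsmu] add [jkpa,vopsq,mosv] -> 17 lines: raru agp nxo jkpa vopsq mosv fok owfx ngea pqfev kzf jfaj oed arfsb azl bjkh wnjg
Hunk 6: at line 14 remove [azl] add [adc,pnob] -> 18 lines: raru agp nxo jkpa vopsq mosv fok owfx ngea pqfev kzf jfaj oed arfsb adc pnob bjkh wnjg
Final line count: 18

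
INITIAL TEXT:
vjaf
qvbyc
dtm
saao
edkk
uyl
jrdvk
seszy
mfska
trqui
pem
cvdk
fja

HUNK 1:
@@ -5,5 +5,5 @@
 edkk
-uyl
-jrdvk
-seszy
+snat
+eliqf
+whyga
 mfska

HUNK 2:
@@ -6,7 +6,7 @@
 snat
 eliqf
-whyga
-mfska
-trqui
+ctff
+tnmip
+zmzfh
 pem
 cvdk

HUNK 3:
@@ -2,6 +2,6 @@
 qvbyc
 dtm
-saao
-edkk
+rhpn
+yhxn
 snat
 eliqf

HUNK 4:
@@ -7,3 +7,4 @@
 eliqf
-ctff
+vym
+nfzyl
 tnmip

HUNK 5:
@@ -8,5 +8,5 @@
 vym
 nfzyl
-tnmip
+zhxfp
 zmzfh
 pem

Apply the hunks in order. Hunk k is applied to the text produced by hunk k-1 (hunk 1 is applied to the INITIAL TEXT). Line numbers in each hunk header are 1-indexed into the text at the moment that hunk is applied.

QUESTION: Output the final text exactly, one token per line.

Hunk 1: at line 5 remove [uyl,jrdvk,seszy] add [snat,eliqf,whyga] -> 13 lines: vjaf qvbyc dtm saao edkk snat eliqf whyga mfska trqui pem cvdk fja
Hunk 2: at line 6 remove [whyga,mfska,trqui] add [ctff,tnmip,zmzfh] -> 13 lines: vjaf qvbyc dtm saao edkk snat eliqf ctff tnmip zmzfh pem cvdk fja
Hunk 3: at line 2 remove [saao,edkk] add [rhpn,yhxn] -> 13 lines: vjaf qvbyc dtm rhpn yhxn snat eliqf ctff tnmip zmzfh pem cvdk fja
Hunk 4: at line 7 remove [ctff] add [vym,nfzyl] -> 14 lines: vjaf qvbyc dtm rhpn yhxn snat eliqf vym nfzyl tnmip zmzfh pem cvdk fja
Hunk 5: at line 8 remove [tnmip] add [zhxfp] -> 14 lines: vjaf qvbyc dtm rhpn yhxn snat eliqf vym nfzyl zhxfp zmzfh pem cvdk fja

Answer: vjaf
qvbyc
dtm
rhpn
yhxn
snat
eliqf
vym
nfzyl
zhxfp
zmzfh
pem
cvdk
fja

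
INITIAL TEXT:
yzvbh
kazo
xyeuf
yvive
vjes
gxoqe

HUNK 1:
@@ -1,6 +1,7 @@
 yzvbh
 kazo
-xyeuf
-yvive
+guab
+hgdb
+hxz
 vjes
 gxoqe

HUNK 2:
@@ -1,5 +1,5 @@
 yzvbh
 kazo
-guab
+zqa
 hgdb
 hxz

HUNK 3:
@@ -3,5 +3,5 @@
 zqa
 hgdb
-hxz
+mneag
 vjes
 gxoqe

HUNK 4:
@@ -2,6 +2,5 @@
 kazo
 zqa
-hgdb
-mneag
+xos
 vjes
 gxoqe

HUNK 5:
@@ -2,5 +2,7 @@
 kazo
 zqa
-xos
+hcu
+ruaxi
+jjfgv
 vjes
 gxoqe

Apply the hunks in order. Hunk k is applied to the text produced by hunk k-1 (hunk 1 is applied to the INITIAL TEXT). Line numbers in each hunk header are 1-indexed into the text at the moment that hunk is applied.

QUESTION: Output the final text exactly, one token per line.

Answer: yzvbh
kazo
zqa
hcu
ruaxi
jjfgv
vjes
gxoqe

Derivation:
Hunk 1: at line 1 remove [xyeuf,yvive] add [guab,hgdb,hxz] -> 7 lines: yzvbh kazo guab hgdb hxz vjes gxoqe
Hunk 2: at line 1 remove [guab] add [zqa] -> 7 lines: yzvbh kazo zqa hgdb hxz vjes gxoqe
Hunk 3: at line 3 remove [hxz] add [mneag] -> 7 lines: yzvbh kazo zqa hgdb mneag vjes gxoqe
Hunk 4: at line 2 remove [hgdb,mneag] add [xos] -> 6 lines: yzvbh kazo zqa xos vjes gxoqe
Hunk 5: at line 2 remove [xos] add [hcu,ruaxi,jjfgv] -> 8 lines: yzvbh kazo zqa hcu ruaxi jjfgv vjes gxoqe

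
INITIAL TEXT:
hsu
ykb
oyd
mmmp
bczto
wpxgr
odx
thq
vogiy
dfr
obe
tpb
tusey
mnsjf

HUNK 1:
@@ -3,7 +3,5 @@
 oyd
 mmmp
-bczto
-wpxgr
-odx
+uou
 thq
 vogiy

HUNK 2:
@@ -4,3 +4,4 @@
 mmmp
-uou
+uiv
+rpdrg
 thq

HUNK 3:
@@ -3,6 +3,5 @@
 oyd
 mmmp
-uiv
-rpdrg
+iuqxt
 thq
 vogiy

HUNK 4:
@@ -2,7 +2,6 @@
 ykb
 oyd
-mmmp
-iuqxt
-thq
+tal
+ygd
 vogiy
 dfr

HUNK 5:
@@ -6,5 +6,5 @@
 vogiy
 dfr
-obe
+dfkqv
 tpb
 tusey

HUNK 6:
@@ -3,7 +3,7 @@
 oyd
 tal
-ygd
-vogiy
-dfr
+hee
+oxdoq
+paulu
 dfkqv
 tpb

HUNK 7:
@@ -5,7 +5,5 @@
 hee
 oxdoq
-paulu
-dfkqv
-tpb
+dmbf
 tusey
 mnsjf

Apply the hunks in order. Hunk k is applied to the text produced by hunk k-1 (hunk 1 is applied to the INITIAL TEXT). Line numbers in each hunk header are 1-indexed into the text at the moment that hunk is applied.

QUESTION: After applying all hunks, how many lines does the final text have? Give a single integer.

Answer: 9

Derivation:
Hunk 1: at line 3 remove [bczto,wpxgr,odx] add [uou] -> 12 lines: hsu ykb oyd mmmp uou thq vogiy dfr obe tpb tusey mnsjf
Hunk 2: at line 4 remove [uou] add [uiv,rpdrg] -> 13 lines: hsu ykb oyd mmmp uiv rpdrg thq vogiy dfr obe tpb tusey mnsjf
Hunk 3: at line 3 remove [uiv,rpdrg] add [iuqxt] -> 12 lines: hsu ykb oyd mmmp iuqxt thq vogiy dfr obe tpb tusey mnsjf
Hunk 4: at line 2 remove [mmmp,iuqxt,thq] add [tal,ygd] -> 11 lines: hsu ykb oyd tal ygd vogiy dfr obe tpb tusey mnsjf
Hunk 5: at line 6 remove [obe] add [dfkqv] -> 11 lines: hsu ykb oyd tal ygd vogiy dfr dfkqv tpb tusey mnsjf
Hunk 6: at line 3 remove [ygd,vogiy,dfr] add [hee,oxdoq,paulu] -> 11 lines: hsu ykb oyd tal hee oxdoq paulu dfkqv tpb tusey mnsjf
Hunk 7: at line 5 remove [paulu,dfkqv,tpb] add [dmbf] -> 9 lines: hsu ykb oyd tal hee oxdoq dmbf tusey mnsjf
Final line count: 9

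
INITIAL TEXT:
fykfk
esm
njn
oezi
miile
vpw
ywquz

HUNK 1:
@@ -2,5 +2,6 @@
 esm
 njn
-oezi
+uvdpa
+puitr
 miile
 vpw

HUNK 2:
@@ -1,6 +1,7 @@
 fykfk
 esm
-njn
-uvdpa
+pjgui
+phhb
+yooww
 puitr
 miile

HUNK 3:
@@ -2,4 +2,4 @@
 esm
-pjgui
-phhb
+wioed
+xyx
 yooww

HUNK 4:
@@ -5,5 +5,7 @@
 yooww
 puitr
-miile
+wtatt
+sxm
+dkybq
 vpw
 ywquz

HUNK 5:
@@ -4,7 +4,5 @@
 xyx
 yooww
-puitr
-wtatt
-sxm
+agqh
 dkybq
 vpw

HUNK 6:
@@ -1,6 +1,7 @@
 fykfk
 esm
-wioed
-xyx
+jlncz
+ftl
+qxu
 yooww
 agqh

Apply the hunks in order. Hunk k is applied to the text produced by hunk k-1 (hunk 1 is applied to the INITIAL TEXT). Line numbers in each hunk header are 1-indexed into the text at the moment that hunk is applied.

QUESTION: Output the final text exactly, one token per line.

Hunk 1: at line 2 remove [oezi] add [uvdpa,puitr] -> 8 lines: fykfk esm njn uvdpa puitr miile vpw ywquz
Hunk 2: at line 1 remove [njn,uvdpa] add [pjgui,phhb,yooww] -> 9 lines: fykfk esm pjgui phhb yooww puitr miile vpw ywquz
Hunk 3: at line 2 remove [pjgui,phhb] add [wioed,xyx] -> 9 lines: fykfk esm wioed xyx yooww puitr miile vpw ywquz
Hunk 4: at line 5 remove [miile] add [wtatt,sxm,dkybq] -> 11 lines: fykfk esm wioed xyx yooww puitr wtatt sxm dkybq vpw ywquz
Hunk 5: at line 4 remove [puitr,wtatt,sxm] add [agqh] -> 9 lines: fykfk esm wioed xyx yooww agqh dkybq vpw ywquz
Hunk 6: at line 1 remove [wioed,xyx] add [jlncz,ftl,qxu] -> 10 lines: fykfk esm jlncz ftl qxu yooww agqh dkybq vpw ywquz

Answer: fykfk
esm
jlncz
ftl
qxu
yooww
agqh
dkybq
vpw
ywquz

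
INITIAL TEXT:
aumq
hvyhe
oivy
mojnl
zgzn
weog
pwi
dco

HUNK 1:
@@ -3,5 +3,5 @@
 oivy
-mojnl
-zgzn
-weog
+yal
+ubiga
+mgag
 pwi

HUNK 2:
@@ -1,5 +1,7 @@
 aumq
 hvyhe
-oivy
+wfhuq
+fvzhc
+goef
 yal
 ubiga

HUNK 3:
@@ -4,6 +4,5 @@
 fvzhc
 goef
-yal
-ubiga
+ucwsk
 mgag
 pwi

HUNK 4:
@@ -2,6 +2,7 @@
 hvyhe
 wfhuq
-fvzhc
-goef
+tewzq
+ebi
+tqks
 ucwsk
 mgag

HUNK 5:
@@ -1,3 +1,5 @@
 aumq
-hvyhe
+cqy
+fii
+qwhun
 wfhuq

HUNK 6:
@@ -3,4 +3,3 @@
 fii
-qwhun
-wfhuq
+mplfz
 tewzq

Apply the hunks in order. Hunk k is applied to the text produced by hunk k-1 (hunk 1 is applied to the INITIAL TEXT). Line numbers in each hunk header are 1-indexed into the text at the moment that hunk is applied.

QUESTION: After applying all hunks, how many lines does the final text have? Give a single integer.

Hunk 1: at line 3 remove [mojnl,zgzn,weog] add [yal,ubiga,mgag] -> 8 lines: aumq hvyhe oivy yal ubiga mgag pwi dco
Hunk 2: at line 1 remove [oivy] add [wfhuq,fvzhc,goef] -> 10 lines: aumq hvyhe wfhuq fvzhc goef yal ubiga mgag pwi dco
Hunk 3: at line 4 remove [yal,ubiga] add [ucwsk] -> 9 lines: aumq hvyhe wfhuq fvzhc goef ucwsk mgag pwi dco
Hunk 4: at line 2 remove [fvzhc,goef] add [tewzq,ebi,tqks] -> 10 lines: aumq hvyhe wfhuq tewzq ebi tqks ucwsk mgag pwi dco
Hunk 5: at line 1 remove [hvyhe] add [cqy,fii,qwhun] -> 12 lines: aumq cqy fii qwhun wfhuq tewzq ebi tqks ucwsk mgag pwi dco
Hunk 6: at line 3 remove [qwhun,wfhuq] add [mplfz] -> 11 lines: aumq cqy fii mplfz tewzq ebi tqks ucwsk mgag pwi dco
Final line count: 11

Answer: 11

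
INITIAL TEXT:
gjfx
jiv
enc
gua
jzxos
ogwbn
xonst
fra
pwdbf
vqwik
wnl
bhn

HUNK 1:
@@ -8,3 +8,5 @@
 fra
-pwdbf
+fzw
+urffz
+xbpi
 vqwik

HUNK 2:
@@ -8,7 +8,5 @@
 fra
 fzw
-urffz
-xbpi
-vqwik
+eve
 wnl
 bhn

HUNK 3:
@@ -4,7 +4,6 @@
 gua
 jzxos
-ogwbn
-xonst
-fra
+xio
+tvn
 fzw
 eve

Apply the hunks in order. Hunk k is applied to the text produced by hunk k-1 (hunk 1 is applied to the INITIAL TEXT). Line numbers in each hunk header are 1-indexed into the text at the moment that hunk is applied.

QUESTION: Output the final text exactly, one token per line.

Answer: gjfx
jiv
enc
gua
jzxos
xio
tvn
fzw
eve
wnl
bhn

Derivation:
Hunk 1: at line 8 remove [pwdbf] add [fzw,urffz,xbpi] -> 14 lines: gjfx jiv enc gua jzxos ogwbn xonst fra fzw urffz xbpi vqwik wnl bhn
Hunk 2: at line 8 remove [urffz,xbpi,vqwik] add [eve] -> 12 lines: gjfx jiv enc gua jzxos ogwbn xonst fra fzw eve wnl bhn
Hunk 3: at line 4 remove [ogwbn,xonst,fra] add [xio,tvn] -> 11 lines: gjfx jiv enc gua jzxos xio tvn fzw eve wnl bhn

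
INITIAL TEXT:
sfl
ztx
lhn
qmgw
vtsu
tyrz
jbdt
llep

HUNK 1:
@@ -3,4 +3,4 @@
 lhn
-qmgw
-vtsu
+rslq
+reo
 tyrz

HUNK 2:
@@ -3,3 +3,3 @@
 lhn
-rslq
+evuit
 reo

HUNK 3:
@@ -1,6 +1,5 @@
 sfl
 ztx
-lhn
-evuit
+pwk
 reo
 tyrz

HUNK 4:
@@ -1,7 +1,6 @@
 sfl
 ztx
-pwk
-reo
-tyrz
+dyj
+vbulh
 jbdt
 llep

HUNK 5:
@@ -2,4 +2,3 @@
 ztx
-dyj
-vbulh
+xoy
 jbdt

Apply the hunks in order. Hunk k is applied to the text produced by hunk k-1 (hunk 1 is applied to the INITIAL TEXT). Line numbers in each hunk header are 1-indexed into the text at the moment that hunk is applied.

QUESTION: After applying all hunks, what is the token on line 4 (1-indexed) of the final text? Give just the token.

Answer: jbdt

Derivation:
Hunk 1: at line 3 remove [qmgw,vtsu] add [rslq,reo] -> 8 lines: sfl ztx lhn rslq reo tyrz jbdt llep
Hunk 2: at line 3 remove [rslq] add [evuit] -> 8 lines: sfl ztx lhn evuit reo tyrz jbdt llep
Hunk 3: at line 1 remove [lhn,evuit] add [pwk] -> 7 lines: sfl ztx pwk reo tyrz jbdt llep
Hunk 4: at line 1 remove [pwk,reo,tyrz] add [dyj,vbulh] -> 6 lines: sfl ztx dyj vbulh jbdt llep
Hunk 5: at line 2 remove [dyj,vbulh] add [xoy] -> 5 lines: sfl ztx xoy jbdt llep
Final line 4: jbdt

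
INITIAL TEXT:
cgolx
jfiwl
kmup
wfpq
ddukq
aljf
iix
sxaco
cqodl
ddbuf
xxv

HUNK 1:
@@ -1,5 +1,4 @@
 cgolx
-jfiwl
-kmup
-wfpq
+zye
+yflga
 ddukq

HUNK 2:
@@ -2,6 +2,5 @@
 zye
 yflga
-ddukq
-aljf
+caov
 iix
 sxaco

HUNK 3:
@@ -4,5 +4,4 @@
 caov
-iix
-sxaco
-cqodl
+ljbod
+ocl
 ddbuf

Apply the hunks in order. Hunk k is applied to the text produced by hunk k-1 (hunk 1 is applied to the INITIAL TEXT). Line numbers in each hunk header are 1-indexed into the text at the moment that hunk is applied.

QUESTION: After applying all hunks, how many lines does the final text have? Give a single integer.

Answer: 8

Derivation:
Hunk 1: at line 1 remove [jfiwl,kmup,wfpq] add [zye,yflga] -> 10 lines: cgolx zye yflga ddukq aljf iix sxaco cqodl ddbuf xxv
Hunk 2: at line 2 remove [ddukq,aljf] add [caov] -> 9 lines: cgolx zye yflga caov iix sxaco cqodl ddbuf xxv
Hunk 3: at line 4 remove [iix,sxaco,cqodl] add [ljbod,ocl] -> 8 lines: cgolx zye yflga caov ljbod ocl ddbuf xxv
Final line count: 8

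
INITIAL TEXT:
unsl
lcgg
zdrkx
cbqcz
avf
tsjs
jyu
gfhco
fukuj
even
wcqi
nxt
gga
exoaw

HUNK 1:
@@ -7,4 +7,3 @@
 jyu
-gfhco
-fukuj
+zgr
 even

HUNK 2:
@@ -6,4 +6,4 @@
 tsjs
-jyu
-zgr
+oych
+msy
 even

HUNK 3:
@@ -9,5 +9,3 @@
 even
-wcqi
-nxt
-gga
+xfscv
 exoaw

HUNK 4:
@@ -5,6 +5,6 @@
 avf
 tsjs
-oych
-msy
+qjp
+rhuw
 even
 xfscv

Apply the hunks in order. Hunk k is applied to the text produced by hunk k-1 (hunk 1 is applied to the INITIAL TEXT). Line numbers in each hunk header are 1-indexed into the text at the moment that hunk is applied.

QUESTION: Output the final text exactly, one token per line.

Answer: unsl
lcgg
zdrkx
cbqcz
avf
tsjs
qjp
rhuw
even
xfscv
exoaw

Derivation:
Hunk 1: at line 7 remove [gfhco,fukuj] add [zgr] -> 13 lines: unsl lcgg zdrkx cbqcz avf tsjs jyu zgr even wcqi nxt gga exoaw
Hunk 2: at line 6 remove [jyu,zgr] add [oych,msy] -> 13 lines: unsl lcgg zdrkx cbqcz avf tsjs oych msy even wcqi nxt gga exoaw
Hunk 3: at line 9 remove [wcqi,nxt,gga] add [xfscv] -> 11 lines: unsl lcgg zdrkx cbqcz avf tsjs oych msy even xfscv exoaw
Hunk 4: at line 5 remove [oych,msy] add [qjp,rhuw] -> 11 lines: unsl lcgg zdrkx cbqcz avf tsjs qjp rhuw even xfscv exoaw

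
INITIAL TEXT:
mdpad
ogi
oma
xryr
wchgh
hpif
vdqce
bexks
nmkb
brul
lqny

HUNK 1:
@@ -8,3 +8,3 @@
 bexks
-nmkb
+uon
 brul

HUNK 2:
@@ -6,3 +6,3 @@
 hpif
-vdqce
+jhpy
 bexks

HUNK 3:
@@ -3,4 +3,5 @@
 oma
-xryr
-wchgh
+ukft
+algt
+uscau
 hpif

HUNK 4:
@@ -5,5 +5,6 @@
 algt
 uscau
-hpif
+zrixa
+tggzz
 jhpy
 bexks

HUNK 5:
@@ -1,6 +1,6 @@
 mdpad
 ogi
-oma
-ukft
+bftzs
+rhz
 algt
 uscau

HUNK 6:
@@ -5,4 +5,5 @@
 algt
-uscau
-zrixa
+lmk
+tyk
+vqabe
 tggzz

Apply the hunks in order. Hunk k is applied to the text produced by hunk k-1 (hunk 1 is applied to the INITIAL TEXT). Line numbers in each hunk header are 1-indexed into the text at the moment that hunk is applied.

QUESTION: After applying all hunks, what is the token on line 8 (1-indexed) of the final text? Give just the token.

Answer: vqabe

Derivation:
Hunk 1: at line 8 remove [nmkb] add [uon] -> 11 lines: mdpad ogi oma xryr wchgh hpif vdqce bexks uon brul lqny
Hunk 2: at line 6 remove [vdqce] add [jhpy] -> 11 lines: mdpad ogi oma xryr wchgh hpif jhpy bexks uon brul lqny
Hunk 3: at line 3 remove [xryr,wchgh] add [ukft,algt,uscau] -> 12 lines: mdpad ogi oma ukft algt uscau hpif jhpy bexks uon brul lqny
Hunk 4: at line 5 remove [hpif] add [zrixa,tggzz] -> 13 lines: mdpad ogi oma ukft algt uscau zrixa tggzz jhpy bexks uon brul lqny
Hunk 5: at line 1 remove [oma,ukft] add [bftzs,rhz] -> 13 lines: mdpad ogi bftzs rhz algt uscau zrixa tggzz jhpy bexks uon brul lqny
Hunk 6: at line 5 remove [uscau,zrixa] add [lmk,tyk,vqabe] -> 14 lines: mdpad ogi bftzs rhz algt lmk tyk vqabe tggzz jhpy bexks uon brul lqny
Final line 8: vqabe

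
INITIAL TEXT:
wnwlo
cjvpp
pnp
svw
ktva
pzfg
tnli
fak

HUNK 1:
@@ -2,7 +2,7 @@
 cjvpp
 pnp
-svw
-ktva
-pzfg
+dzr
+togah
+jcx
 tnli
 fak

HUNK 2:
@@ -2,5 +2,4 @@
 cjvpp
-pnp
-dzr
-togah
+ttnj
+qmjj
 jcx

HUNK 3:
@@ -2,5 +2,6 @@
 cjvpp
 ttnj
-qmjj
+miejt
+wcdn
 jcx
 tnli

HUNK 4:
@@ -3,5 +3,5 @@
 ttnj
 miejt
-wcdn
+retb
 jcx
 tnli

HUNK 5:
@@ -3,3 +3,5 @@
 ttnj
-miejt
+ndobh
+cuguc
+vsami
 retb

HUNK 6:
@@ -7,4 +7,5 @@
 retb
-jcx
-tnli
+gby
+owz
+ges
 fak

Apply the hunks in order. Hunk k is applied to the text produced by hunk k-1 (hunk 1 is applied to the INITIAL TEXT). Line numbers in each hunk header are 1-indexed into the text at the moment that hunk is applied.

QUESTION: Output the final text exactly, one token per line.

Answer: wnwlo
cjvpp
ttnj
ndobh
cuguc
vsami
retb
gby
owz
ges
fak

Derivation:
Hunk 1: at line 2 remove [svw,ktva,pzfg] add [dzr,togah,jcx] -> 8 lines: wnwlo cjvpp pnp dzr togah jcx tnli fak
Hunk 2: at line 2 remove [pnp,dzr,togah] add [ttnj,qmjj] -> 7 lines: wnwlo cjvpp ttnj qmjj jcx tnli fak
Hunk 3: at line 2 remove [qmjj] add [miejt,wcdn] -> 8 lines: wnwlo cjvpp ttnj miejt wcdn jcx tnli fak
Hunk 4: at line 3 remove [wcdn] add [retb] -> 8 lines: wnwlo cjvpp ttnj miejt retb jcx tnli fak
Hunk 5: at line 3 remove [miejt] add [ndobh,cuguc,vsami] -> 10 lines: wnwlo cjvpp ttnj ndobh cuguc vsami retb jcx tnli fak
Hunk 6: at line 7 remove [jcx,tnli] add [gby,owz,ges] -> 11 lines: wnwlo cjvpp ttnj ndobh cuguc vsami retb gby owz ges fak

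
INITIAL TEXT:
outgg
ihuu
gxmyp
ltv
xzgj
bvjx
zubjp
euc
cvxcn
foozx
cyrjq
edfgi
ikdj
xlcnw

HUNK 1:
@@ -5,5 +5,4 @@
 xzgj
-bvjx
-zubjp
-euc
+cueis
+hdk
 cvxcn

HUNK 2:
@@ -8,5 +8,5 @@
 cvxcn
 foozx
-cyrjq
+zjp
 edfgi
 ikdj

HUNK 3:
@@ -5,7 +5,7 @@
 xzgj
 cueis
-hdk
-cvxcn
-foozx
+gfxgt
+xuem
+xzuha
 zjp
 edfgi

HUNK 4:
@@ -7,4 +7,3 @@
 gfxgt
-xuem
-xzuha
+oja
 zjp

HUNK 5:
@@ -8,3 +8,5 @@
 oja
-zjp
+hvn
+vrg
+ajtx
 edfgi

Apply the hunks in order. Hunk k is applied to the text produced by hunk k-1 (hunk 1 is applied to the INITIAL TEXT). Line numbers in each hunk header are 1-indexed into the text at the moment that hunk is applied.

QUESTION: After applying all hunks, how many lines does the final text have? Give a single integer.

Answer: 14

Derivation:
Hunk 1: at line 5 remove [bvjx,zubjp,euc] add [cueis,hdk] -> 13 lines: outgg ihuu gxmyp ltv xzgj cueis hdk cvxcn foozx cyrjq edfgi ikdj xlcnw
Hunk 2: at line 8 remove [cyrjq] add [zjp] -> 13 lines: outgg ihuu gxmyp ltv xzgj cueis hdk cvxcn foozx zjp edfgi ikdj xlcnw
Hunk 3: at line 5 remove [hdk,cvxcn,foozx] add [gfxgt,xuem,xzuha] -> 13 lines: outgg ihuu gxmyp ltv xzgj cueis gfxgt xuem xzuha zjp edfgi ikdj xlcnw
Hunk 4: at line 7 remove [xuem,xzuha] add [oja] -> 12 lines: outgg ihuu gxmyp ltv xzgj cueis gfxgt oja zjp edfgi ikdj xlcnw
Hunk 5: at line 8 remove [zjp] add [hvn,vrg,ajtx] -> 14 lines: outgg ihuu gxmyp ltv xzgj cueis gfxgt oja hvn vrg ajtx edfgi ikdj xlcnw
Final line count: 14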